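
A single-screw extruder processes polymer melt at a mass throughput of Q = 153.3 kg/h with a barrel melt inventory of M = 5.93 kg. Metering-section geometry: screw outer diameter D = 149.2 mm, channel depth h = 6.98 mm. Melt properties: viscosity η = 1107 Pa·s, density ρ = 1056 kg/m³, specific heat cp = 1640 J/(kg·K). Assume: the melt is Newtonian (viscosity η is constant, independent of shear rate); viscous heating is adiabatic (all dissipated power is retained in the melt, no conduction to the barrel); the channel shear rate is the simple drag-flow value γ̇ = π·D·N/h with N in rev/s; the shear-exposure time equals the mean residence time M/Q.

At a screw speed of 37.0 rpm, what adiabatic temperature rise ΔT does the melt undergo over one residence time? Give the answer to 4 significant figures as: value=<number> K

Q_s = Q / 3600 = 153.3 / 3600 = 0.0425833 kg/s
Mean residence time: t_res = M/Q_s = 5.93 kg / 0.0425833 kg/s = 139.256 s
D = 149.2 mm = 0.1492 m;  h = 6.98 mm = 0.00698 m;  N = 37.0 rpm / 60 = 0.616667 rev/s
γ̇ = π D N / h = (π)(0.1492)(0.616667) / 0.00698 = 41.4108 s⁻¹
ΔT = η·γ̇²·t_res / (ρ·cp) = 1107 · (41.4108)² · 139.256 / (1056 · 1640) = 152.645 K

value=152.6 K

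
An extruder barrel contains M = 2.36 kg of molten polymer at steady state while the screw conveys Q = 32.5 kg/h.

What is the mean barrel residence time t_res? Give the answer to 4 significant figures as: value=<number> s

Convert throughput: Q = 32.5 kg/h = 32.5/3600 = 0.00902778 kg/s
t_res = M / Q_s = 2.36 / 0.00902778 = 261.415 s

value=261.4 s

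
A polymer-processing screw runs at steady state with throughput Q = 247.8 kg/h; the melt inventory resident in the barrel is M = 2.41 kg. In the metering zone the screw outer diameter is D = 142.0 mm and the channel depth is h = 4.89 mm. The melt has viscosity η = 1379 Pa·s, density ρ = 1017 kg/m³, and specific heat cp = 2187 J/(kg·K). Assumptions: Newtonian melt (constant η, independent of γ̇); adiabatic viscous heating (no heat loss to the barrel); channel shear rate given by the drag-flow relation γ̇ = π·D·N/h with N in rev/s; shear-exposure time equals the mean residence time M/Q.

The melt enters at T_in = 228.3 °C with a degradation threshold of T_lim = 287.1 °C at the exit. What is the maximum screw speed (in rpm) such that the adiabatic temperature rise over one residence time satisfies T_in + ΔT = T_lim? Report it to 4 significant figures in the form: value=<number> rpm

Q_s = Q / 3600 = 247.8 / 3600 = 0.0688333 kg/s
t_res = M / Q_s = 2.41 / 0.0688333 = 35.0121 s
D = 142.0 mm = 0.142 m;  h = 4.89 mm = 0.00489 m
ΔT_a = T_lim − T_in = 287.1 − 228.3 = 58.8 K
γ̇_max² = ΔT_a·ρ·cp / (η·t_res) = [58.8 × 1017 × 2187] / [1379 × 35.0121] = 2708.72 s⁻²
γ̇_max = √2708.72 = 52.0454 s⁻¹
Solve γ̇ = πDN/h for N: N_max = γ̇_max·h/(π·D) = 52.0454 × 0.00489 / (π × 0.142) = 0.570496 rev/s = 34.2298 rpm

value=34.23 rpm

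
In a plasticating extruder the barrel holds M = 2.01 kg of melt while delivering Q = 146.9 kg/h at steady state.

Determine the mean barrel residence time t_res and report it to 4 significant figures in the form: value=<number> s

Convert throughput: Q = 146.9 kg/h = 146.9/3600 = 0.0408056 kg/s
Mean residence time: t_res = M/Q_s = 2.01 kg / 0.0408056 kg/s = 49.258 s

value=49.26 s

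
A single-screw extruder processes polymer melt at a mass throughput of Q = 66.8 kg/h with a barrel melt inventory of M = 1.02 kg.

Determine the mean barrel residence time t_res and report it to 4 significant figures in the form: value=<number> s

value=54.97 s

Throughput in SI: Q_s = 66.8 kg/h ÷ 3600 s/h = 0.0185556 kg/s
t_res = M / Q_s = 1.02 / 0.0185556 = 54.9701 s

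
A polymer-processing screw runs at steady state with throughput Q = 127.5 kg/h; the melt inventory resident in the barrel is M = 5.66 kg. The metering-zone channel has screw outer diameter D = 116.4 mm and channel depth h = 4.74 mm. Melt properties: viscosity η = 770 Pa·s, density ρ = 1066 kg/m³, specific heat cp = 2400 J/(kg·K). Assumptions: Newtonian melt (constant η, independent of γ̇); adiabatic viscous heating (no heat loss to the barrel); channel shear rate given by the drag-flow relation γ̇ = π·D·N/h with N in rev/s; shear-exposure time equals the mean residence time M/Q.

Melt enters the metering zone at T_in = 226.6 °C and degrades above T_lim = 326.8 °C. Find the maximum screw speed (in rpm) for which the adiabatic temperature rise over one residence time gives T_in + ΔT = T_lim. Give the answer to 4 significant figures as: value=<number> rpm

Throughput in SI: Q_s = 127.5 kg/h ÷ 3600 s/h = 0.0354167 kg/s
Mean residence time: t_res = M/Q_s = 5.66 kg / 0.0354167 kg/s = 159.812 s
Geometry in SI: D = 116.4 mm → 0.1164 m, h = 4.74 mm → 0.00474 m
Allowable rise: ΔT_a = T_lim − T_in = 326.8 − 226.6 = 100.2 K
Invert ΔT = ηγ̇²t_res/(ρcp) for γ̇: γ̇_max² = ΔT_a ρ cp / (η t_res) = 100.2·1066·2400 / (770·159.812) = 2083.23 s⁻²
Take the square root: γ̇_max = √(2083.23) = 45.6424 s⁻¹
N_max = γ̇_max·h / (π·D) = 45.6424 · 0.00474 / (π · 0.1164) = 0.591621 rev/s = 35.4973 rpm

value=35.50 rpm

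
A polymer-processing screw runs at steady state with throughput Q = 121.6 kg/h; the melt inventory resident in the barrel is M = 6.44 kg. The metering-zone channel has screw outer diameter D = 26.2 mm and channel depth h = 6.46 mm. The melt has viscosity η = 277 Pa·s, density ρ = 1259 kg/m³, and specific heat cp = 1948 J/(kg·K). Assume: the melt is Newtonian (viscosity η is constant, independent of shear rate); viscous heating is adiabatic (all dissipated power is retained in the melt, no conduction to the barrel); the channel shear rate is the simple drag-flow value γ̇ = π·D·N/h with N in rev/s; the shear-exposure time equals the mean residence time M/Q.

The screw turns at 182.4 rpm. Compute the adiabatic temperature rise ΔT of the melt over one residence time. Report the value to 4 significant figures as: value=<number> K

value=32.31 K

Throughput in SI: Q_s = 121.6 kg/h ÷ 3600 s/h = 0.0337778 kg/s
t_res = M / Q_s = 6.44 / 0.0337778 = 190.658 s
Convert to SI: D = 0.0262 m, h = 0.00646 m, N = 182.4/60 = 3.04 rev/s
γ̇ = π·D·N / h = π · 0.0262 · 3.04 / 0.00646 = 38.734 s⁻¹
Adiabatic rise: ΔT = η γ̇² t_res / (ρ cp) = 277·(38.734)²·190.658 / (1259·1948) = 32.3076 K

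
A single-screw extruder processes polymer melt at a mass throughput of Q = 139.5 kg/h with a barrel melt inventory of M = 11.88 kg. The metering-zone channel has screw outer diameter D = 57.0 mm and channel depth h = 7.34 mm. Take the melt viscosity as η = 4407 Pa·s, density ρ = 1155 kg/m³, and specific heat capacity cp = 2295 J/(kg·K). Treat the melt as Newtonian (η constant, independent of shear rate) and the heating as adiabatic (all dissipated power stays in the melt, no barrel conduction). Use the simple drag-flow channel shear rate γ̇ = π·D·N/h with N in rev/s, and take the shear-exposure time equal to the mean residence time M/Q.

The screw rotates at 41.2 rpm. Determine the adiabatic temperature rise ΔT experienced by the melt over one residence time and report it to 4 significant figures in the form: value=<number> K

Q_s = Q / 3600 = 139.5 / 3600 = 0.03875 kg/s
t_res = M / Q_s = 11.88 ÷ 0.03875 = 306.581 s
Geometry in metres: D = 57.0 mm → 0.057 m, h = 7.34 mm → 0.00734 m; screw speed N = 41.2 rpm = 0.686667 rev/s
γ̇ = π·D·N / h = π · 0.057 · 0.686667 / 0.00734 = 16.7523 s⁻¹
ΔT = η·γ̇²·t_res/(ρ·cp) = [4407 × 16.7523² × 306.581] / [1155 × 2295] = 143.045 K

value=143.0 K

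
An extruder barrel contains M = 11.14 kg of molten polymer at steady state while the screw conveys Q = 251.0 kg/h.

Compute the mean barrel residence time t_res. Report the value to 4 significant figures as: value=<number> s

value=159.8 s

Convert throughput: Q = 251.0 kg/h = 251.0/3600 = 0.0697222 kg/s
t_res = M / Q_s = 11.14 ÷ 0.0697222 = 159.777 s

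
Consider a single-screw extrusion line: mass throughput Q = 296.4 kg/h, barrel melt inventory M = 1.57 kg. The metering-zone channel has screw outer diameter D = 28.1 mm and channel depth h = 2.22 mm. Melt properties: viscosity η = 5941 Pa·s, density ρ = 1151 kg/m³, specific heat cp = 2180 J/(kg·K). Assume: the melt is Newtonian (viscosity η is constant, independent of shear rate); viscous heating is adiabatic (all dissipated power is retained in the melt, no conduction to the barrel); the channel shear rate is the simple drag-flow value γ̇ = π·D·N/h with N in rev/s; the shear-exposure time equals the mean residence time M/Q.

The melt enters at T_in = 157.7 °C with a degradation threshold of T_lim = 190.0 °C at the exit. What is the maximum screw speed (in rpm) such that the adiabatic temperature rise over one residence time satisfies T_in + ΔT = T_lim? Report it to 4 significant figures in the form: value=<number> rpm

Convert throughput: Q = 296.4 kg/h = 296.4/3600 = 0.0823333 kg/s
Mean residence time: t_res = M/Q_s = 1.57 kg / 0.0823333 kg/s = 19.0688 s
D = 28.1 mm = 0.0281 m;  h = 2.22 mm = 0.00222 m
ΔT_a = T_lim − T_in = 190.0 °C − 157.7 °C = 32.3 K
Invert ΔT = ηγ̇²t_res/(ρcp) for γ̇: γ̇_max² = ΔT_a ρ cp / (η t_res) = 32.3·1151·2180 / (5941·19.0688) = 715.403 s⁻²
γ̇_max = sqrt(715.403) = 26.747 s⁻¹
N_max = γ̇_max h / (πD) = 26.747·0.00222/(π·0.0281) = 0.672624 rev/s → ×60 = 40.3574 rpm

value=40.36 rpm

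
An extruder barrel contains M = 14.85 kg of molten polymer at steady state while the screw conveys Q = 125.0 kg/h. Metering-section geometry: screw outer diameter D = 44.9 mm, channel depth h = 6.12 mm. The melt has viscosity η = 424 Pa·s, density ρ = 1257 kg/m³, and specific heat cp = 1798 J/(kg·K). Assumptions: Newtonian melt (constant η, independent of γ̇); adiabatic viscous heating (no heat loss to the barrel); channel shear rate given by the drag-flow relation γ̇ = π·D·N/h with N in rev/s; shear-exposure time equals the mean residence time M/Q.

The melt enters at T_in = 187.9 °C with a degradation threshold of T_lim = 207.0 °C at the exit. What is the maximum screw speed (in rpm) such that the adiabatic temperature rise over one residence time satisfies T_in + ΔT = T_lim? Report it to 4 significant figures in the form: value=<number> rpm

value=40.16 rpm

Convert throughput: Q = 125.0 kg/h = 125.0/3600 = 0.0347222 kg/s
t_res = M / Q_s = 14.85 ÷ 0.0347222 = 427.68 s
Convert to metres: D = 0.0449 m, h = 0.00612 m
ΔT_a = T_lim − T_in = 207.0 °C − 187.9 °C = 19.1 K
γ̇_max² = ΔT_a·ρ·cp/(η·t_res) = 19.1·1257·1798/(424·427.68) = 238.053 s⁻²
γ̇_max = √238.053 = 15.429 s⁻¹
N_max = γ̇_max·h / (π·D) = 15.429 · 0.00612 / (π · 0.0449) = 0.66941 rev/s = 40.1646 rpm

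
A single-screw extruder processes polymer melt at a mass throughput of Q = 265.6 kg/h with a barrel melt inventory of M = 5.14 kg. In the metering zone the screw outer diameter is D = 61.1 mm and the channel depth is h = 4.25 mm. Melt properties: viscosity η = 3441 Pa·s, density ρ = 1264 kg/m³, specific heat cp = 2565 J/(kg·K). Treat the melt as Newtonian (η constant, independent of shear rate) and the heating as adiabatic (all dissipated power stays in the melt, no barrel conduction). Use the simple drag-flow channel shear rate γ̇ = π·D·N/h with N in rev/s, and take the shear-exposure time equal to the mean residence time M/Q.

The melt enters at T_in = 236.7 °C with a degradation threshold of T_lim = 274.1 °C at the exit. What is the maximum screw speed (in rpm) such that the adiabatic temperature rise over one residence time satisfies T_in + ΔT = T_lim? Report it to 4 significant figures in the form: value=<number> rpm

value=29.88 rpm

Throughput in SI: Q_s = 265.6 kg/h ÷ 3600 s/h = 0.0737778 kg/s
t_res = M / Q_s = 5.14 / 0.0737778 = 69.6687 s
D = 61.1 mm = 0.0611 m;  h = 4.25 mm = 0.00425 m
Allowable rise: ΔT_a = T_lim − T_in = 274.1 − 236.7 = 37.4 K
Invert ΔT = ηγ̇²t_res/(ρcp) for γ̇: γ̇_max² = ΔT_a ρ cp / (η t_res) = 37.4·1264·2565 / (3441·69.6687) = 505.806 s⁻²
Take the square root: γ̇_max = √(505.806) = 22.4901 s⁻¹
N_max = γ̇_max·h / (π·D) = 22.4901 · 0.00425 / (π · 0.0611) = 0.497955 rev/s = 29.8773 rpm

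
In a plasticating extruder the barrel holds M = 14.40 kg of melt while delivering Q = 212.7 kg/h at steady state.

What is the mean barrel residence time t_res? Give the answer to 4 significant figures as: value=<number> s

Convert throughput: Q = 212.7 kg/h = 212.7/3600 = 0.0590833 kg/s
t_res = M / Q_s = 14.40 ÷ 0.0590833 = 243.724 s

value=243.7 s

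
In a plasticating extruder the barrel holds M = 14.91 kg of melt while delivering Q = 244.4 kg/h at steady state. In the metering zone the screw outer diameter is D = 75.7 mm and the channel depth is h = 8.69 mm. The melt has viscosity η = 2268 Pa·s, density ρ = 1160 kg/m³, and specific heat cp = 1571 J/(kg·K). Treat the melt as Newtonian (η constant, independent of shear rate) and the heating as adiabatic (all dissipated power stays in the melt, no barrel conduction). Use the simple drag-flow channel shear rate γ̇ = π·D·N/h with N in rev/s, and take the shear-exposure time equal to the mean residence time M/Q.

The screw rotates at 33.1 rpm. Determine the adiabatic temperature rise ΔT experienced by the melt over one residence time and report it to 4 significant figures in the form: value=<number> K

value=62.30 K

Q_s = Q / 3600 = 244.4 / 3600 = 0.0678889 kg/s
Mean residence time: t_res = M/Q_s = 14.91 kg / 0.0678889 kg/s = 219.624 s
Convert to SI: D = 0.0757 m, h = 0.00869 m, N = 33.1/60 = 0.551667 rev/s
γ̇ = π D N / h = (π)(0.0757)(0.551667) / 0.00869 = 15.0974 s⁻¹
ΔT = η·γ̇²·t_res / (ρ·cp) = 2268 · (15.0974)² · 219.624 / (1160 · 1571) = 62.3007 K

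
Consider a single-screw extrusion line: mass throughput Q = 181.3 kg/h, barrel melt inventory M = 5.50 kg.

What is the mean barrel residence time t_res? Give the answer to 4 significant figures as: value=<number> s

value=109.2 s

Throughput in SI: Q_s = 181.3 kg/h ÷ 3600 s/h = 0.0503611 kg/s
t_res = M / Q_s = 5.50 / 0.0503611 = 109.211 s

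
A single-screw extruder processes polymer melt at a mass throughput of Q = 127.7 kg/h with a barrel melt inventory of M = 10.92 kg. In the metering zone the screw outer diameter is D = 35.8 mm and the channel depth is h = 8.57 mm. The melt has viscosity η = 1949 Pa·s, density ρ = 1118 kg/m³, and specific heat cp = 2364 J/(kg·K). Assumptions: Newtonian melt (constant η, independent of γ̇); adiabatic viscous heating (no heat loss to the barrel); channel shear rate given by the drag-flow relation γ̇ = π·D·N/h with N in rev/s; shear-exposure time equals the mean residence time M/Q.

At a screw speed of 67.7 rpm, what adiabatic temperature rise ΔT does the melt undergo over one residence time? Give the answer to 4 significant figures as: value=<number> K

value=49.78 K

Q_s = Q / 3600 = 127.7 / 3600 = 0.0354722 kg/s
t_res = M / Q_s = 10.92 / 0.0354722 = 307.847 s
D = 35.8 mm = 0.0358 m;  h = 8.57 mm = 0.00857 m;  N = 67.7 rpm / 60 = 1.12833 rev/s
Shear rate: γ̇ = πDN/h = π·0.0358·1.12833/0.00857 = 14.8078 s⁻¹
ΔT = η·γ̇²·t_res / (ρ·cp) = 1949 · (14.8078)² · 307.847 / (1118 · 2364) = 49.7778 K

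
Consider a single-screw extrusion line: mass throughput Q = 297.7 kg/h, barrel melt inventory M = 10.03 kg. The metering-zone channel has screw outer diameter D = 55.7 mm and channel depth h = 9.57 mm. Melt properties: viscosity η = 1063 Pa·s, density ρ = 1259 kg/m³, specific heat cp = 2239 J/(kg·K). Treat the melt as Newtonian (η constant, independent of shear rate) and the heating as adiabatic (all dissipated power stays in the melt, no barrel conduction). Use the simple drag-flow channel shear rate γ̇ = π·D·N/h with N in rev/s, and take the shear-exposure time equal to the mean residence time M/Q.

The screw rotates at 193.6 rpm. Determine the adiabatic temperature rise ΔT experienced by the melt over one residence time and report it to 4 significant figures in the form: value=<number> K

Convert throughput: Q = 297.7 kg/h = 297.7/3600 = 0.0826944 kg/s
t_res = M / Q_s = 10.03 / 0.0826944 = 121.29 s
Geometry in metres: D = 55.7 mm → 0.0557 m, h = 9.57 mm → 0.00957 m; screw speed N = 193.6 rpm = 3.22667 rev/s
γ̇ = π·D·N / h = π · 0.0557 · 3.22667 / 0.00957 = 58.9994 s⁻¹
Adiabatic rise: ΔT = η γ̇² t_res / (ρ cp) = 1063·(58.9994)²·121.29 / (1259·2239) = 159.211 K

value=159.2 K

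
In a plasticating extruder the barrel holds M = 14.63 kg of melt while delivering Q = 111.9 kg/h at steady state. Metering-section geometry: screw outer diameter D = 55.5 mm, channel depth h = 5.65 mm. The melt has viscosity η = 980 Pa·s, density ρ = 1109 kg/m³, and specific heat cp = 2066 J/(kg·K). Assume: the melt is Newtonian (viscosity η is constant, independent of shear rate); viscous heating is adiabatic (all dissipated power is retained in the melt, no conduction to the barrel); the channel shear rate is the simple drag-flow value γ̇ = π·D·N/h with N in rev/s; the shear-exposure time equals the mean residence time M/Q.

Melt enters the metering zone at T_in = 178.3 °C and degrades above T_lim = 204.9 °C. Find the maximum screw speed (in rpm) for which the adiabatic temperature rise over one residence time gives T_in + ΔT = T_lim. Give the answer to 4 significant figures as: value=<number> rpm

Q_s = Q / 3600 = 111.9 / 3600 = 0.0310833 kg/s
Mean residence time: t_res = M/Q_s = 14.63 kg / 0.0310833 kg/s = 470.67 s
D = 55.5 mm = 0.0555 m;  h = 5.65 mm = 0.00565 m
ΔT_a = T_lim − T_in = 204.9 − 178.3 = 26.6 K
Invert ΔT = ηγ̇²t_res/(ρcp) for γ̇: γ̇_max² = ΔT_a ρ cp / (η t_res) = 26.6·1109·2066 / (980·470.67) = 132.13 s⁻²
γ̇_max = √132.13 = 11.4948 s⁻¹
Solve γ̇ = πDN/h for N: N_max = γ̇_max·h/(π·D) = 11.4948 × 0.00565 / (π × 0.0555) = 0.372483 rev/s = 22.349 rpm

value=22.35 rpm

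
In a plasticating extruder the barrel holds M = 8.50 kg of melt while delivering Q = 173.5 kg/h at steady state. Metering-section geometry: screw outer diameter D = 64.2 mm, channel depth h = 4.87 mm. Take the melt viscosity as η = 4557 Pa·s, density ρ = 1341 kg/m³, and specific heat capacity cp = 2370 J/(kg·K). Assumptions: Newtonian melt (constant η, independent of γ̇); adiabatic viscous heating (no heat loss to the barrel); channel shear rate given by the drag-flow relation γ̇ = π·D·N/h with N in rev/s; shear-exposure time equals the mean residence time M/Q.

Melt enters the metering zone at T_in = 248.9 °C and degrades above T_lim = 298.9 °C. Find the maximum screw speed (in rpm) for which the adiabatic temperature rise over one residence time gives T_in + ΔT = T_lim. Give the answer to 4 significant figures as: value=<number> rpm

Throughput in SI: Q_s = 173.5 kg/h ÷ 3600 s/h = 0.0481944 kg/s
t_res = M / Q_s = 8.50 ÷ 0.0481944 = 176.369 s
Geometry in SI: D = 64.2 mm → 0.0642 m, h = 4.87 mm → 0.00487 m
ΔT_a = T_lim − T_in = 298.9 °C − 248.9 °C = 50 K
γ̇_max² = ΔT_a·ρ·cp/(η·t_res) = 50·1341·2370/(4557·176.369) = 197.718 s⁻²
γ̇_max = sqrt(197.718) = 14.0612 s⁻¹
N_max = γ̇_max·h / (π·D) = 14.0612 · 0.00487 / (π · 0.0642) = 0.339521 rev/s = 20.3713 rpm

value=20.37 rpm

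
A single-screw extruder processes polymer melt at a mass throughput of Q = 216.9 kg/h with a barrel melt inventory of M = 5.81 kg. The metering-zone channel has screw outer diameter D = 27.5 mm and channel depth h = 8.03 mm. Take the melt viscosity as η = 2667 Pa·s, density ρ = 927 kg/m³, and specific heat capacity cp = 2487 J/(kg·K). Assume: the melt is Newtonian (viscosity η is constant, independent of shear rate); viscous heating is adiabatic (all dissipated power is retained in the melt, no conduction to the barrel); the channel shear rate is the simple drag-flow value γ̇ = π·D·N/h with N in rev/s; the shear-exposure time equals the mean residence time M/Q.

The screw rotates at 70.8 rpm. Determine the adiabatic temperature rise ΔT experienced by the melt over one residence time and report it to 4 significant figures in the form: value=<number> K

Throughput in SI: Q_s = 216.9 kg/h ÷ 3600 s/h = 0.06025 kg/s
t_res = M / Q_s = 5.81 ÷ 0.06025 = 96.4315 s
D = 27.5 mm = 0.0275 m;  h = 8.03 mm = 0.00803 m;  N = 70.8 rpm / 60 = 1.18 rev/s
Shear rate: γ̇ = πDN/h = π·0.0275·1.18/0.00803 = 12.6955 s⁻¹
Adiabatic rise: ΔT = η γ̇² t_res / (ρ cp) = 2667·(12.6955)²·96.4315 / (927·2487) = 17.9798 K

value=17.98 K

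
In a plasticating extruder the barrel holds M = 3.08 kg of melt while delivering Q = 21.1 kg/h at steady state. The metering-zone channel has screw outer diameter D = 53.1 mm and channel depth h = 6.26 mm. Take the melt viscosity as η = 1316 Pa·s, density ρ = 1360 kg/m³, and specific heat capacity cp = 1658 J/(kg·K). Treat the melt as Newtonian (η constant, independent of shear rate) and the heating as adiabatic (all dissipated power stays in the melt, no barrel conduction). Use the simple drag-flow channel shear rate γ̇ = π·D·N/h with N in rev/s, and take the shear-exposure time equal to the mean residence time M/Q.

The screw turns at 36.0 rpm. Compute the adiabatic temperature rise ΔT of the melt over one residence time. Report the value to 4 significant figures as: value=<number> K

Q_s = Q / 3600 = 21.1 / 3600 = 0.00586111 kg/s
Mean residence time: t_res = M/Q_s = 3.08 kg / 0.00586111 kg/s = 525.498 s
Convert to SI: D = 0.0531 m, h = 0.00626 m, N = 36.0/60 = 0.6 rev/s
γ̇ = π D N / h = (π)(0.0531)(0.6) / 0.00626 = 15.989 s⁻¹
ΔT = η·γ̇²·t_res/(ρ·cp) = [1316 × 15.989² × 525.498] / [1360 × 1658] = 78.4054 K

value=78.41 K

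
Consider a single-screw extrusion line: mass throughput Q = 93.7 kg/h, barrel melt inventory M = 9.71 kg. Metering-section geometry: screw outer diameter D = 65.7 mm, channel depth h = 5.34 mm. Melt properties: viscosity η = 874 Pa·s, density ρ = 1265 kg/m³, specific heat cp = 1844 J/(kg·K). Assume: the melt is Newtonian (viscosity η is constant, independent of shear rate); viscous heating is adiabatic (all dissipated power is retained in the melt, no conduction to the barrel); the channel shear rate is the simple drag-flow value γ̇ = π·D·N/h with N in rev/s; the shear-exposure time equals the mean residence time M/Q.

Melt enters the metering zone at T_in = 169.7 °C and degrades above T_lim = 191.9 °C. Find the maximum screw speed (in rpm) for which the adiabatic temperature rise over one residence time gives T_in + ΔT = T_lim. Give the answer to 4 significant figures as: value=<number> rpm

value=19.56 rpm

Convert throughput: Q = 93.7 kg/h = 93.7/3600 = 0.0260278 kg/s
Mean residence time: t_res = M/Q_s = 9.71 kg / 0.0260278 kg/s = 373.063 s
Geometry in SI: D = 65.7 mm → 0.0657 m, h = 5.34 mm → 0.00534 m
ΔT_a = T_lim − T_in = 191.9 °C − 169.7 °C = 22.2 K
γ̇_max² = ΔT_a·ρ·cp/(η·t_res) = 22.2·1265·1844/(874·373.063) = 158.822 s⁻²
Take the square root: γ̇_max = √(158.822) = 12.6025 s⁻¹
N_max = γ̇_max h / (πD) = 12.6025·0.00534/(π·0.0657) = 0.326048 rev/s → ×60 = 19.5629 rpm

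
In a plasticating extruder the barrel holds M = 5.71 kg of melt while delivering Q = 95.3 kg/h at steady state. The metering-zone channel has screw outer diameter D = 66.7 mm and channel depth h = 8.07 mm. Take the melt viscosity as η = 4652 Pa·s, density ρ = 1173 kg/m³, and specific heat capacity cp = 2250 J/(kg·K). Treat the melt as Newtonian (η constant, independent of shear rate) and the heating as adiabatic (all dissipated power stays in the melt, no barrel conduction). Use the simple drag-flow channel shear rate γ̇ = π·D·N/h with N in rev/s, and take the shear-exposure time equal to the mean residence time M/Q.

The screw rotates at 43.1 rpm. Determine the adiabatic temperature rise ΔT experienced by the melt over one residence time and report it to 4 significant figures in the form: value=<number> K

Throughput in SI: Q_s = 95.3 kg/h ÷ 3600 s/h = 0.0264722 kg/s
t_res = M / Q_s = 5.71 / 0.0264722 = 215.698 s
Geometry in metres: D = 66.7 mm → 0.0667 m, h = 8.07 mm → 0.00807 m; screw speed N = 43.1 rpm = 0.718333 rev/s
γ̇ = π·D·N / h = π · 0.0667 · 0.718333 / 0.00807 = 18.6521 s⁻¹
ΔT = η·γ̇²·t_res/(ρ·cp) = [4652 × 18.6521² × 215.698] / [1173 × 2250] = 132.27 K

value=132.3 K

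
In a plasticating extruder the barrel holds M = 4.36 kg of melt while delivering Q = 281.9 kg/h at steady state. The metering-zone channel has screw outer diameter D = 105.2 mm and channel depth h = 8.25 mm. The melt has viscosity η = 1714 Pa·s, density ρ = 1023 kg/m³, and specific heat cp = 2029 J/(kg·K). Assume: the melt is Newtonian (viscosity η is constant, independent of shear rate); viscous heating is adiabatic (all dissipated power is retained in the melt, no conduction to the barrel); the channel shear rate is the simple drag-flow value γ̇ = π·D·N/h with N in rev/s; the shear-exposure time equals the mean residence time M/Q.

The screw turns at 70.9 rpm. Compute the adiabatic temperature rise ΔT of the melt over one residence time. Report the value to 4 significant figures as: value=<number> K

Q_s = Q / 3600 = 281.9 / 3600 = 0.0783056 kg/s
t_res = M / Q_s = 4.36 ÷ 0.0783056 = 55.6793 s
D = 105.2 mm = 0.1052 m;  h = 8.25 mm = 0.00825 m;  N = 70.9 rpm / 60 = 1.18167 rev/s
Shear rate: γ̇ = πDN/h = π·0.1052·1.18167/0.00825 = 47.3376 s⁻¹
ΔT = η·γ̇²·t_res/(ρ·cp) = [1714 × 47.3376² × 55.6793] / [1023 × 2029] = 103.029 K

value=103.0 K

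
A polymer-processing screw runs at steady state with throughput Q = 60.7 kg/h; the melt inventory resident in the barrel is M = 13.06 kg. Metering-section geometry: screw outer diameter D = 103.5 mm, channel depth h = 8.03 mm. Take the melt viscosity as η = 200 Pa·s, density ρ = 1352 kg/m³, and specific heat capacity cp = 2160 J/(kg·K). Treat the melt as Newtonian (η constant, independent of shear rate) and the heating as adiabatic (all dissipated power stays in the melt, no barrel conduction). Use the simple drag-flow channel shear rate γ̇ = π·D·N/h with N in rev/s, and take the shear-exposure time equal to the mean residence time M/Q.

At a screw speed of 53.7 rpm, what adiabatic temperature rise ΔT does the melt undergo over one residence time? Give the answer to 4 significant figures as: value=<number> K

Q_s = Q / 3600 = 60.7 / 3600 = 0.0168611 kg/s
t_res = M / Q_s = 13.06 ÷ 0.0168611 = 774.563 s
Convert to SI: D = 0.1035 m, h = 0.00803 m, N = 53.7/60 = 0.895 rev/s
γ̇ = π·D·N / h = π · 0.1035 · 0.895 / 0.00803 = 36.2408 s⁻¹
ΔT = η·γ̇²·t_res / (ρ·cp) = 200 · (36.2408)² · 774.563 / (1352 · 2160) = 69.671 K

value=69.67 K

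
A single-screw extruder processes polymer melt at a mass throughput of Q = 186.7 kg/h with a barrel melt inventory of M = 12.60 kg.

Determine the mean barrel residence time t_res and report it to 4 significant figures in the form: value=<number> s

Convert throughput: Q = 186.7 kg/h = 186.7/3600 = 0.0518611 kg/s
Mean residence time: t_res = M/Q_s = 12.60 kg / 0.0518611 kg/s = 242.957 s

value=243.0 s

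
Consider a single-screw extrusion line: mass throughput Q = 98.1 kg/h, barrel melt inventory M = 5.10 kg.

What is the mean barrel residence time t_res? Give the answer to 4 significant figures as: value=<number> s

value=187.2 s

Throughput in SI: Q_s = 98.1 kg/h ÷ 3600 s/h = 0.02725 kg/s
t_res = M / Q_s = 5.10 ÷ 0.02725 = 187.156 s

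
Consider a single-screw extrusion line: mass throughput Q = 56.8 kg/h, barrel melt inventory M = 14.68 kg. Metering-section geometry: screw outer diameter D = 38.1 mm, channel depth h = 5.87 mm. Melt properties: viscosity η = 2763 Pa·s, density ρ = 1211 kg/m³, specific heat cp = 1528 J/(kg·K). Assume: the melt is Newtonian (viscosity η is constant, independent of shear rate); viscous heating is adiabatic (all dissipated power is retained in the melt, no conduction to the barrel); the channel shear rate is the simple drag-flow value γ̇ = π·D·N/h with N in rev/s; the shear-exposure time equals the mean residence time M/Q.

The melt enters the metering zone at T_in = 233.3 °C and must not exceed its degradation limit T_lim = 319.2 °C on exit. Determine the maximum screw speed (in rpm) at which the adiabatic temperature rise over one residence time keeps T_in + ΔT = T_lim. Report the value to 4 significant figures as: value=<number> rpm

Q_s = Q / 3600 = 56.8 / 3600 = 0.0157778 kg/s
t_res = M / Q_s = 14.68 / 0.0157778 = 930.423 s
Geometry in SI: D = 38.1 mm → 0.0381 m, h = 5.87 mm → 0.00587 m
ΔT_a = T_lim − T_in = 319.2 °C − 233.3 °C = 85.9 K
γ̇_max² = ΔT_a·ρ·cp/(η·t_res) = 85.9·1211·1528/(2763·930.423) = 61.83 s⁻²
γ̇_max = √61.83 = 7.86321 s⁻¹
N_max = γ̇_max·h / (π·D) = 7.86321 · 0.00587 / (π · 0.0381) = 0.385623 rev/s = 23.1374 rpm

value=23.14 rpm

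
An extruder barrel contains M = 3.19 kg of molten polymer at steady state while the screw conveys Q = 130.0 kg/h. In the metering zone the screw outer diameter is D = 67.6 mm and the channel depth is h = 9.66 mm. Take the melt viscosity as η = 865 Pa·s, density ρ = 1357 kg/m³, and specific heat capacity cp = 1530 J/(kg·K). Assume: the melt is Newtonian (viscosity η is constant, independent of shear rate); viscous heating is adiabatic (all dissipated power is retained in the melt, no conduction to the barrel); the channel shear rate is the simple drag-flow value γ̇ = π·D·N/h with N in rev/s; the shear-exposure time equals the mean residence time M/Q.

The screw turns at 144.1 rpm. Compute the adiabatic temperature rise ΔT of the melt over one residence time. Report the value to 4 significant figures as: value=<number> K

Convert throughput: Q = 130.0 kg/h = 130.0/3600 = 0.0361111 kg/s
Mean residence time: t_res = M/Q_s = 3.19 kg / 0.0361111 kg/s = 88.3385 s
D = 67.6 mm = 0.0676 m;  h = 9.66 mm = 0.00966 m;  N = 144.1 rpm / 60 = 2.40167 rev/s
γ̇ = π·D·N / h = π · 0.0676 · 2.40167 / 0.00966 = 52.7998 s⁻¹
Adiabatic rise: ΔT = η γ̇² t_res / (ρ cp) = 865·(52.7998)²·88.3385 / (1357·1530) = 102.603 K

value=102.6 K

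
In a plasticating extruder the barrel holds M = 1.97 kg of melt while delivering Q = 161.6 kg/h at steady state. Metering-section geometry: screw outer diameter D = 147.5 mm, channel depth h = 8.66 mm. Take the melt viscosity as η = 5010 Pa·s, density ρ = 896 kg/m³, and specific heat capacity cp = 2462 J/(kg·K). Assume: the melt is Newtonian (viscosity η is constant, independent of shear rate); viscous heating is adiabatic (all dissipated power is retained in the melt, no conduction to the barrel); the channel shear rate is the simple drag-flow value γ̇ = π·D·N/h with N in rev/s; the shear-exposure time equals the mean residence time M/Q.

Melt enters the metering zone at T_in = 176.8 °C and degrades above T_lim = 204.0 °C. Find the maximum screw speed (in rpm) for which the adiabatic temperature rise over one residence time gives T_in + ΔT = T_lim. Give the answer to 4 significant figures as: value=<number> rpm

Convert throughput: Q = 161.6 kg/h = 161.6/3600 = 0.0448889 kg/s
t_res = M / Q_s = 1.97 ÷ 0.0448889 = 43.8861 s
Geometry in SI: D = 147.5 mm → 0.1475 m, h = 8.66 mm → 0.00866 m
Allowable rise: ΔT_a = T_lim − T_in = 204.0 − 176.8 = 27.2 K
γ̇_max² = ΔT_a·ρ·cp / (η·t_res) = [27.2 × 896 × 2462] / [5010 × 43.8861] = 272.898 s⁻²
Take the square root: γ̇_max = √(272.898) = 16.5196 s⁻¹
Solve γ̇ = πDN/h for N: N_max = γ̇_max·h/(π·D) = 16.5196 × 0.00866 / (π × 0.1475) = 0.308728 rev/s = 18.5237 rpm

value=18.52 rpm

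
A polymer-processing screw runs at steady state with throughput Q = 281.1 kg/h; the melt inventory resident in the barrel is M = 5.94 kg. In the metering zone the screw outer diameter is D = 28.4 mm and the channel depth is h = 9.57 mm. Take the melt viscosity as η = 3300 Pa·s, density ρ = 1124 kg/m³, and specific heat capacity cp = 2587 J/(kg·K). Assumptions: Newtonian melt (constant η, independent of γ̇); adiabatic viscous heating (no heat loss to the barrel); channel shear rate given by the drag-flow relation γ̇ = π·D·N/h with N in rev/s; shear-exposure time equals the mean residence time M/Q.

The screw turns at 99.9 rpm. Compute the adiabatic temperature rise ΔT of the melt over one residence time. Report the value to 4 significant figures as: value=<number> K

Q_s = Q / 3600 = 281.1 / 3600 = 0.0780833 kg/s
Mean residence time: t_res = M/Q_s = 5.94 kg / 0.0780833 kg/s = 76.0726 s
Convert to SI: D = 0.0284 m, h = 0.00957 m, N = 99.9/60 = 1.665 rev/s
γ̇ = π D N / h = (π)(0.0284)(1.665) / 0.00957 = 15.5228 s⁻¹
Adiabatic rise: ΔT = η γ̇² t_res / (ρ cp) = 3300·(15.5228)²·76.0726 / (1124·2587) = 20.8027 K

value=20.80 K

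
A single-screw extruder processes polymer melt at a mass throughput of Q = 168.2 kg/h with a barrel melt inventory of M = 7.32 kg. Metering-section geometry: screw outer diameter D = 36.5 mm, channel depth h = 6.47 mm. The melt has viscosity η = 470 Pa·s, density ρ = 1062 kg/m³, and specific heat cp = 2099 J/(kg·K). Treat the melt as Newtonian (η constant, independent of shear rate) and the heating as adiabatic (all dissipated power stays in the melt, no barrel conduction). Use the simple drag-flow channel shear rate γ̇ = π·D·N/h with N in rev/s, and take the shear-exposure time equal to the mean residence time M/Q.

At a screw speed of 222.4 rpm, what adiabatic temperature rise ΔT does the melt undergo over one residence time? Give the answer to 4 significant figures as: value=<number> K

Q_s = Q / 3600 = 168.2 / 3600 = 0.0467222 kg/s
t_res = M / Q_s = 7.32 ÷ 0.0467222 = 156.671 s
Convert to SI: D = 0.0365 m, h = 0.00647 m, N = 222.4/60 = 3.70667 rev/s
Shear rate: γ̇ = πDN/h = π·0.0365·3.70667/0.00647 = 65.6934 s⁻¹
ΔT = η·γ̇²·t_res / (ρ·cp) = 470 · (65.6934)² · 156.671 / (1062 · 2099) = 142.558 K

value=142.6 K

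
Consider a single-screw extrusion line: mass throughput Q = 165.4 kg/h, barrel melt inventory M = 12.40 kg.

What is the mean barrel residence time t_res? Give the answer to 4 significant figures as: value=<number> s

Convert throughput: Q = 165.4 kg/h = 165.4/3600 = 0.0459444 kg/s
Mean residence time: t_res = M/Q_s = 12.40 kg / 0.0459444 kg/s = 269.891 s

value=269.9 s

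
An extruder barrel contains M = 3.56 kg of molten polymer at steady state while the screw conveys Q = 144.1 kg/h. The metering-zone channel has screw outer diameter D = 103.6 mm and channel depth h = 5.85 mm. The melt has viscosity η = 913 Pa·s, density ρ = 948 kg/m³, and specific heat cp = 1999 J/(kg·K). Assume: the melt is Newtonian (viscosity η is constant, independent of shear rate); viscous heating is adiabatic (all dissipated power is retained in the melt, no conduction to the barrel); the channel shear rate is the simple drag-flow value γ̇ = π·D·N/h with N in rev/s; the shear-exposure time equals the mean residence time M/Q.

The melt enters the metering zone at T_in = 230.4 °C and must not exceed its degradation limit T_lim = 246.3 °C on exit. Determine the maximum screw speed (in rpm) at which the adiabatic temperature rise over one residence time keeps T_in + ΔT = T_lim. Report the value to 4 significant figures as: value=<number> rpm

value=20.77 rpm

Throughput in SI: Q_s = 144.1 kg/h ÷ 3600 s/h = 0.0400278 kg/s
t_res = M / Q_s = 3.56 ÷ 0.0400278 = 88.9382 s
D = 103.6 mm = 0.1036 m;  h = 5.85 mm = 0.00585 m
Allowable rise: ΔT_a = T_lim − T_in = 246.3 − 230.4 = 15.9 K
Invert ΔT = ηγ̇²t_res/(ρcp) for γ̇: γ̇_max² = ΔT_a ρ cp / (η t_res) = 15.9·948·1999 / (913·88.9382) = 371.073 s⁻²
Take the square root: γ̇_max = √(371.073) = 19.2632 s⁻¹
N_max = γ̇_max h / (πD) = 19.2632·0.00585/(π·0.1036) = 0.346239 rev/s → ×60 = 20.7743 rpm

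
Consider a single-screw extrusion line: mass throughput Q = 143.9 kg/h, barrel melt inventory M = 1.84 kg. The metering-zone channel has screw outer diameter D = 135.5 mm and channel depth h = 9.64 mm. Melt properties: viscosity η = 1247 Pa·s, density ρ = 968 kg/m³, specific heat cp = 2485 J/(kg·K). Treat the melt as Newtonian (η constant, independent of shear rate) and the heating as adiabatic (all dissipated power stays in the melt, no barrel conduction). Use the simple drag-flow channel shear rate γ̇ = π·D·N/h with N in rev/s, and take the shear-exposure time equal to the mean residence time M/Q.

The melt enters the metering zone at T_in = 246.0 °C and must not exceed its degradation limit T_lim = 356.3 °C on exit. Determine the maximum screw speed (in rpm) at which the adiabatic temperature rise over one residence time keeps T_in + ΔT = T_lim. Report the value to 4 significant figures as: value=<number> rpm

Convert throughput: Q = 143.9 kg/h = 143.9/3600 = 0.0399722 kg/s
t_res = M / Q_s = 1.84 ÷ 0.0399722 = 46.032 s
Convert to metres: D = 0.1355 m, h = 0.00964 m
ΔT_a = T_lim − T_in = 356.3 °C − 246.0 °C = 110.3 K
Invert ΔT = ηγ̇²t_res/(ρcp) for γ̇: γ̇_max² = ΔT_a ρ cp / (η t_res) = 110.3·968·2485 / (1247·46.032) = 4622.23 s⁻²
γ̇_max = √4622.23 = 67.987 s⁻¹
N_max = γ̇_max h / (πD) = 67.987·0.00964/(π·0.1355) = 1.53962 rev/s → ×60 = 92.3772 rpm

value=92.38 rpm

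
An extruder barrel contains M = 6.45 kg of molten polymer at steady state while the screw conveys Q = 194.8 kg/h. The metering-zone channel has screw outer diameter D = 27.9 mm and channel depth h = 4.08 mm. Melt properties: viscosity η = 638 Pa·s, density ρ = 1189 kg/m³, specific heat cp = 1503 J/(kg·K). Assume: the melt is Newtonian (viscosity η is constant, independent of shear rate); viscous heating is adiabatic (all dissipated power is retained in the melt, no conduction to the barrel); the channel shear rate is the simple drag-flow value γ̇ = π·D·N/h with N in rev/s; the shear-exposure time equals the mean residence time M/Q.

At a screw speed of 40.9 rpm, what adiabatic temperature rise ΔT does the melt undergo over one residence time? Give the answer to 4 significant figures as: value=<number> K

Q_s = Q / 3600 = 194.8 / 3600 = 0.0541111 kg/s
t_res = M / Q_s = 6.45 / 0.0541111 = 119.199 s
Convert to SI: D = 0.0279 m, h = 0.00408 m, N = 40.9/60 = 0.681667 rev/s
Shear rate: γ̇ = πDN/h = π·0.0279·0.681667/0.00408 = 14.6442 s⁻¹
ΔT = η·γ̇²·t_res / (ρ·cp) = 638 · (14.6442)² · 119.199 / (1189 · 1503) = 9.1261 K

value=9.126 K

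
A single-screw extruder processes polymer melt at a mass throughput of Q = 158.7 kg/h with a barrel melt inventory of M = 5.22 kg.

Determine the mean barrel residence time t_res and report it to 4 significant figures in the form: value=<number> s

value=118.4 s

Convert throughput: Q = 158.7 kg/h = 158.7/3600 = 0.0440833 kg/s
Mean residence time: t_res = M/Q_s = 5.22 kg / 0.0440833 kg/s = 118.412 s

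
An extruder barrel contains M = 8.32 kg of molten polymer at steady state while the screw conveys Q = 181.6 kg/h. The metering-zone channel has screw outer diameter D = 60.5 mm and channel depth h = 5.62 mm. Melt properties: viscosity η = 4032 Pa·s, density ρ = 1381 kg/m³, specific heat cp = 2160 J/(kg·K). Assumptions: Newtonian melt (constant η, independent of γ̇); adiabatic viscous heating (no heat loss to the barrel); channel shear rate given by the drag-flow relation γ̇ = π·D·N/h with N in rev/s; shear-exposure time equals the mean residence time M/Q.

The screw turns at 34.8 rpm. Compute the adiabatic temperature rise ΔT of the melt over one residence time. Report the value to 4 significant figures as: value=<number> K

value=85.78 K

Throughput in SI: Q_s = 181.6 kg/h ÷ 3600 s/h = 0.0504444 kg/s
t_res = M / Q_s = 8.32 ÷ 0.0504444 = 164.934 s
Geometry in metres: D = 60.5 mm → 0.0605 m, h = 5.62 mm → 0.00562 m; screw speed N = 34.8 rpm = 0.58 rev/s
γ̇ = π·D·N / h = π · 0.0605 · 0.58 / 0.00562 = 19.6154 s⁻¹
ΔT = η·γ̇²·t_res / (ρ·cp) = 4032 · (19.6154)² · 164.934 / (1381 · 2160) = 85.7782 K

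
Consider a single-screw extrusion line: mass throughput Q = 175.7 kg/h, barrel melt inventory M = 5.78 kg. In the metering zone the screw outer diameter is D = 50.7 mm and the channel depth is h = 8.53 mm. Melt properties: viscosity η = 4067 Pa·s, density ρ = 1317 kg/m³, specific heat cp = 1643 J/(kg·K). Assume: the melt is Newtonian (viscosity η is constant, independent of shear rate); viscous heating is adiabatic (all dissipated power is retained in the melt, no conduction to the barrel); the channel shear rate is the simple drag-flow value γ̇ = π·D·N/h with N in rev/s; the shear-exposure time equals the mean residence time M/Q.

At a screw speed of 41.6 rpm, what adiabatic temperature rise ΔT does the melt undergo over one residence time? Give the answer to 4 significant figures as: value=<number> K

value=37.31 K

Q_s = Q / 3600 = 175.7 / 3600 = 0.0488056 kg/s
Mean residence time: t_res = M/Q_s = 5.78 kg / 0.0488056 kg/s = 118.429 s
Convert to SI: D = 0.0507 m, h = 0.00853 m, N = 41.6/60 = 0.693333 rev/s
Shear rate: γ̇ = πDN/h = π·0.0507·0.693333/0.00853 = 12.9465 s⁻¹
ΔT = η·γ̇²·t_res/(ρ·cp) = [4067 × 12.9465² × 118.429] / [1317 × 1643] = 37.3088 K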